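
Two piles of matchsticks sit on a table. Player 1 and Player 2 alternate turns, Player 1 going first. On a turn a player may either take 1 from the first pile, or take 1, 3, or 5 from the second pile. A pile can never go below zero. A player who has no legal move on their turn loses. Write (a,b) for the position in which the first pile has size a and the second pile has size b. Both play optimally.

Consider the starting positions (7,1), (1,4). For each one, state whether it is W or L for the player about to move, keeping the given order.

(7,1): L, (1,4): W

Use the standard recursion: the mover loses at a terminal position; elsewhere, the mover wins exactly when some move hands the opponent an L position.
No move ever increases a pile, so every position that can arise here has a ≤ 7 and b ≤ 4; it is enough to label the cells with 0 ≤ a ≤ 7 and 0 ≤ b ≤ 4.
Every move lowers a or b (never raises either), so fill the grid row by row in increasing a, and left to right within a row: each cell's successors are then already labelled.
      b=0  b=1  b=2  b=3  b=4
a=0:    L    W    L    W    L
a=1:    W    L    W    L    W
a=2:    L    W    L    W    L
a=3:    W    L    W    L    W
a=4:    L    W    L    W    L
a=5:    W    L    W    L    W
a=6:    L    W    L    W    L
a=7:    W    L    W    L    W
Cells with no legal move (terminal, hence L): (0,0).
The remaining L cells, each justified by listing all of its moves:
(0,2): →(0,1)(W) only, which is W, so L
(0,4): →(0,3)(W), (0,1)(W) — all W, so L
(1,1): →(0,1)(W), (1,0)(W) — all W, so L
(1,3): →(0,3)(W), (1,2)(W), (1,0)(W) — all W, so L
(2,0): →(1,0)(W) only, which is W, so L
(2,2): →(1,2)(W), (2,1)(W) — all W, so L
(2,4): →(1,4)(W), (2,3)(W), (2,1)(W) — all W, so L
(3,1): →(2,1)(W), (3,0)(W) — all W, so L
(3,3): →(2,3)(W), (3,2)(W), (3,0)(W) — all W, so L
(4,0): →(3,0)(W) only, which is W, so L
(4,2): →(3,2)(W), (4,1)(W) — all W, so L
(4,4): →(3,4)(W), (4,3)(W), (4,1)(W) — all W, so L
(5,1): →(4,1)(W), (5,0)(W) — all W, so L
(5,3): →(4,3)(W), (5,2)(W), (5,0)(W) — all W, so L
(6,0): →(5,0)(W) only, which is W, so L
(6,2): →(5,2)(W), (6,1)(W) — all W, so L
(6,4): →(5,4)(W), (6,3)(W), (6,1)(W) — all W, so L
(7,1): →(6,1)(W), (7,0)(W) — all W, so L
(7,3): →(6,3)(W), (7,2)(W), (7,0)(W) — all W, so L
Every other cell has at least one move into one of the L cells above, so it is W.
(7,1): one of the L cells justified above, so L
(1,4): the move to (0,4) reaches an L cell, so W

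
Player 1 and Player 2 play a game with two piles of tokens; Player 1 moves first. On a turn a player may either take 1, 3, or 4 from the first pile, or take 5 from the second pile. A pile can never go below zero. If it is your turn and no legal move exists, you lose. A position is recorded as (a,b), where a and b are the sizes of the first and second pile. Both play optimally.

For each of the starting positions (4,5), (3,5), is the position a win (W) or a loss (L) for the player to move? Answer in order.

Work bottom-up. With no move the player to move loses. Otherwise the position is W if at least one move leads to an L position for the opponent, and L if every move leads to a W.
No move ever increases a pile, so every position that can arise here has a ≤ 4 and b ≤ 5; it is enough to label the cells with 0 ≤ a ≤ 4 and 0 ≤ b ≤ 5.
Every move lowers a or b (never raises either), so fill the grid row by row in increasing a, and left to right within a row: each cell's successors are then already labelled.
      b=0  b=1  b=2  b=3  b=4  b=5
a=0:    L    L    L    L    L    W
a=1:    W    W    W    W    W    L
a=2:    L    L    L    L    L    W
a=3:    W    W    W    W    W    L
a=4:    W    W    W    W    W    W
Cells with no legal move (terminal, hence L): (0,0), (0,1), (0,2), (0,3), (0,4).
The remaining L cells, each justified by listing all of its moves:
(1,5): moves to (0,5)(W), (1,0)(W); every one is W ⇒ L
(2,0): the only move is to (1,0)(W), a W ⇒ L
(2,1): the only move is to (1,1)(W), a W ⇒ L
(2,2): the only move is to (1,2)(W), a W ⇒ L
(2,3): the only move is to (1,3)(W), a W ⇒ L
(2,4): the only move is to (1,4)(W), a W ⇒ L
(3,5): moves to (2,5)(W), (0,5)(W), (3,0)(W); every one is W ⇒ L
Every other cell has at least one move into one of the L cells above, so it is W.
(4,5): the move to (3,5) reaches an L cell, so W
(3,5): one of the L cells justified above, so L

(4,5): W, (3,5): L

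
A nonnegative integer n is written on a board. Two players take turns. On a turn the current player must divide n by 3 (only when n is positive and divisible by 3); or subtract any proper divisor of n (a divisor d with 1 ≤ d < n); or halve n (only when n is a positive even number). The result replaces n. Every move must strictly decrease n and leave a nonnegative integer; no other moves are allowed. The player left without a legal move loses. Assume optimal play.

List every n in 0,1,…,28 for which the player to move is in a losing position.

0, 1, 4, 7, 9, 11, 13, 15, 17, 19, 23, 25, 28

Build the W/L table. Terminal = L. A non-terminal position is W if it has a move to some L; otherwise it is L.
n=0: no move → L
n=1: no move → L
n=2: can move to 1, which is L ⇒ W
n=3: can move to 1, which is L ⇒ W
n=4: moves to 2(W), 3(W); every one is W ⇒ L
n=5: can move to 4, which is L ⇒ W
n=6: can move to 4, which is L ⇒ W
n=7: the only move is to 6(W), a W ⇒ L
n=8: can move to 4, which is L ⇒ W
n=9: moves to 3(W), 6(W), 8(W); every one is W ⇒ L
n=10: can move to 9, which is L ⇒ W
n=11: the only move is to 10(W), a W ⇒ L
n=12: can move to 4, which is L ⇒ W
n=13: the only move is to 12(W), a W ⇒ L
n=14: can move to 7, which is L ⇒ W
n=15: moves to 5(W), 10(W), 12(W), 14(W); every one is W ⇒ L
n=16: can move to 15, which is L ⇒ W
n=17: the only move is to 16(W), a W ⇒ L
n=18: can move to 9, which is L ⇒ W
n=19: the only move is to 18(W), a W ⇒ L
n=20: can move to 15, which is L ⇒ W
n=21: can move to 7, which is L ⇒ W
n=22: can move to 11, which is L ⇒ W
n=23: the only move is to 22(W), a W ⇒ L
n=24: can move to 23, which is L ⇒ W
n=25: moves to 20(W), 24(W); every one is W ⇒ L
n=26: can move to 13, which is L ⇒ W
n=27: can move to 9, which is L ⇒ W
n=28: moves to 14(W), 21(W), 24(W), 26(W), 27(W); every one is W ⇒ L
Reading off the rows marked L gives the requested list; there are 13 such values of n.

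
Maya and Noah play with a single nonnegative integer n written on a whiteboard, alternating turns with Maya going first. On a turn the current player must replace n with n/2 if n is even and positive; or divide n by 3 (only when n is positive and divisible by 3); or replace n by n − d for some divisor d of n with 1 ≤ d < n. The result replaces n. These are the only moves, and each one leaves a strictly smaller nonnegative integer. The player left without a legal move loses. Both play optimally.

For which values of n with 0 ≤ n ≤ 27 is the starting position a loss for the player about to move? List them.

0, 1, 4, 7, 9, 11, 13, 15, 17, 19, 23, 25

Use the standard recursion: the mover loses at a terminal position; elsewhere, the mover wins exactly when some move hands the opponent an L position.
n=0: no move → L
n=1: no move → L
n=2: →1(L), so W
n=3: →1(L), so W
n=4: →2(W), 3(W) — all W, so L
n=5: →4(L), so W
n=6: →4(L), so W
n=7: →6(W) only, which is W, so L
n=8: →4(L), so W
n=9: →3(W), 6(W), 8(W) — all W, so L
n=10: →9(L), so W
n=11: →10(W) only, which is W, so L
n=12: →4(L), so W
n=13: →12(W) only, which is W, so L
n=14: →7(L), so W
n=15: →5(W), 10(W), 12(W), 14(W) — all W, so L
n=16: →15(L), so W
n=17: →16(W) only, which is W, so L
n=18: →9(L), so W
n=19: →18(W) only, which is W, so L
n=20: →15(L), so W
n=21: →7(L), so W
n=22: →11(L), so W
n=23: →22(W) only, which is W, so L
n=24: →23(L), so W
n=25: →20(W), 24(W) — all W, so L
n=26: →13(L), so W
n=27: →9(L), so W
The losing starting values of n are exactly the entries labelled L in this table (12 of them).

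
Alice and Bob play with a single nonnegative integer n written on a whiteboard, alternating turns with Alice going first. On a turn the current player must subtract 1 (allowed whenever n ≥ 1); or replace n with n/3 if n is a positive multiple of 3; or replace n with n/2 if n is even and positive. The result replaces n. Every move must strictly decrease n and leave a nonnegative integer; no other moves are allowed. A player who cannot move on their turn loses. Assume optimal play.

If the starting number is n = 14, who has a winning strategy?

Alice wins.

Work bottom-up. With no move the player to move loses. Otherwise the position is W if at least one move leads to an L position for the opponent, and L if every move leads to a W.
n=0: no move → L
n=1: reaches L-position 0 → W
n=2: only reaches 1(W), which is W → L
n=3: reaches L-position 2 → W
n=4: reaches L-position 2 → W
n=5: only reaches 4(W), which is W → L
n=6: reaches L-position 2 → W
n=7: only reaches 6(W), which is W → L
n=8: reaches L-position 7 → W
n=9: only reaches 3(W), 8(W), all W → L
n=10: reaches L-position 5 → W
n=11: only reaches 10(W), which is W → L
n=12: reaches L-position 11 → W
n=13: only reaches 12(W), which is W → L
n=14: reaches L-position 7 → W
From 14 Alice can move to 7, reaching an L position.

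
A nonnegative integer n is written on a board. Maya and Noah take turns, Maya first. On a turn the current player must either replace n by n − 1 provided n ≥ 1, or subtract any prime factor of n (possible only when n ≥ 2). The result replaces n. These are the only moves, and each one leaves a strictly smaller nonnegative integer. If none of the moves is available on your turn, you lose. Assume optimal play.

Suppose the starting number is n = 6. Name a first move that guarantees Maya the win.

Move to 4.

Work bottom-up. With no move the player to move loses. Otherwise the position is W if at least one move leads to an L position for the opponent, and L if every move leads to a W.
n=0: no move → L
n=1: →0(L), so W
n=2: →0(L), so W
n=3: →0(L), so W
n=4: →2(W), 3(W) — all W, so L
n=5: →0(L), so W
n=6: →4(L), so W
From 6, the L positions reachable in one move are: 4.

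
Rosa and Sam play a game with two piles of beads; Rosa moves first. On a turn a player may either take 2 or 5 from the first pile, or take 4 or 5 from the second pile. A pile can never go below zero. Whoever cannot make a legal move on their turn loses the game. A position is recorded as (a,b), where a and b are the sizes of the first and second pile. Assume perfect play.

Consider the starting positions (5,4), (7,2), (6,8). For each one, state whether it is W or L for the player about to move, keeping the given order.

(5,4): W, (7,2): L, (6,8): W

Compute win/loss labels from the base case upward. A position with no move is L. Any other position is W if it can reach an L in one move, else L.
No move ever increases a pile, so every position that can arise here has a ≤ 7 and b ≤ 8; it is enough to label the cells with 0 ≤ a ≤ 7 and 0 ≤ b ≤ 8.
Every move lowers a or b (never raises either), so fill the grid row by row in increasing a, and left to right within a row: each cell's successors are then already labelled.
      b=0  b=1  b=2  b=3  b=4  b=5  b=6  b=7  b=8
a=0:    L    L    L    L    W    W    W    W    W
a=1:    L    L    L    L    W    W    W    W    W
a=2:    W    W    W    W    L    L    L    L    W
a=3:    W    W    W    W    L    L    L    L    W
a=4:    L    L    L    L    W    W    W    W    W
a=5:    W    W    W    W    W    W    W    W    L
a=6:    W    W    W    W    L    L    L    L    W
a=7:    L    L    L    L    W    W    W    W    W
Cells with no legal move (terminal, hence L): (0,0), (0,1), (0,2), (0,3), (1,0), (1,1), (1,2), (1,3).
The remaining L cells, each justified by listing all of its moves:
(2,4): L (options (0,4)(W), (2,0)(W) are all W)
(2,5): L (options (0,5)(W), (2,1)(W), (2,0)(W) are all W)
(2,6): L (options (0,6)(W), (2,2)(W), (2,1)(W) are all W)
(2,7): L (options (0,7)(W), (2,3)(W), (2,2)(W) are all W)
(3,4): L (options (1,4)(W), (3,0)(W) are all W)
(3,5): L (options (1,5)(W), (3,1)(W), (3,0)(W) are all W)
(3,6): L (options (1,6)(W), (3,2)(W), (3,1)(W) are all W)
(3,7): L (options (1,7)(W), (3,3)(W), (3,2)(W) are all W)
(4,0): L (sole option (2,0)(W) is W)
(4,1): L (sole option (2,1)(W) is W)
(4,2): L (sole option (2,2)(W) is W)
(4,3): L (sole option (2,3)(W) is W)
(5,8): L (options (3,8)(W), (0,8)(W), (5,4)(W), (5,3)(W) are all W)
(6,4): L (options (4,4)(W), (1,4)(W), (6,0)(W) are all W)
(6,5): L (options (4,5)(W), (1,5)(W), (6,1)(W), (6,0)(W) are all W)
(6,6): L (options (4,6)(W), (1,6)(W), (6,2)(W), (6,1)(W) are all W)
(6,7): L (options (4,7)(W), (1,7)(W), (6,3)(W), (6,2)(W) are all W)
(7,0): L (options (5,0)(W), (2,0)(W) are all W)
(7,1): L (options (5,1)(W), (2,1)(W) are all W)
(7,2): L (options (5,2)(W), (2,2)(W) are all W)
(7,3): L (options (5,3)(W), (2,3)(W) are all W)
Every other cell has at least one move into one of the L cells above, so it is W.
(5,4): the move to (3,4) reaches an L cell, so W
(7,2): one of the L cells justified above, so L
(6,8): the move to (6,4) reaches an L cell, so W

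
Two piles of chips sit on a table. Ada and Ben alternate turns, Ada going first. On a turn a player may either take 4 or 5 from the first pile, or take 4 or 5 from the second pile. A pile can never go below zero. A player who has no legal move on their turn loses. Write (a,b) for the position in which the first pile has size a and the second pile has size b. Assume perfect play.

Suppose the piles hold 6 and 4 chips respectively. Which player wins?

Ben wins.

Classify positions by backward induction: terminal positions (no move available) are L. From any other position, the mover wins iff some move reaches an L.
No move ever increases a pile, so every position that can arise here has a ≤ 6 and b ≤ 4; it is enough to label the cells with 0 ≤ a ≤ 6 and 0 ≤ b ≤ 4.
Every move lowers a or b (never raises either), so fill the grid row by row in increasing a, and left to right within a row: each cell's successors are then already labelled.
      b=0  b=1  b=2  b=3  b=4
a=0:    L    L    L    L    W
a=1:    L    L    L    L    W
a=2:    L    L    L    L    W
a=3:    L    L    L    L    W
a=4:    W    W    W    W    L
a=5:    W    W    W    W    L
a=6:    W    W    W    W    L
Cells with no legal move (terminal, hence L): (0,0), (0,1), (0,2), (0,3), (1,0), (1,1), (1,2), (1,3), (2,0), (2,1), (2,2), (2,3), (3,0), (3,1), (3,2), (3,3).
The remaining L cells, each justified by listing all of its moves:
(4,4): moves to (0,4)(W), (4,0)(W); every one is W ⇒ L
(5,4): moves to (1,4)(W), (0,4)(W), (5,0)(W); every one is W ⇒ L
(6,4): moves to (2,4)(W), (1,4)(W), (6,0)(W); every one is W ⇒ L
Every other cell has at least one move into one of the L cells above, so it is W.
The starting position (6,4) is L: whatever Ada does, the opponent receives a W position.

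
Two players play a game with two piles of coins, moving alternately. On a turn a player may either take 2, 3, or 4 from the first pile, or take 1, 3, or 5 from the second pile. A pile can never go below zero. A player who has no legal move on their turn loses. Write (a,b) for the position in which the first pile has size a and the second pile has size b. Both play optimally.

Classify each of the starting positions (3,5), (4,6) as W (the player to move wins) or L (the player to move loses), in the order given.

Build the W/L table. Terminal = L. A non-terminal position is W if it has a move to some L; otherwise it is L.
No move ever increases a pile, so every position that can arise here has a ≤ 4 and b ≤ 6; it is enough to label the cells with 0 ≤ a ≤ 4 and 0 ≤ b ≤ 6.
Every move lowers a or b (never raises either), so fill the grid row by row in increasing a, and left to right within a row: each cell's successors are then already labelled.
      b=0  b=1  b=2  b=3  b=4  b=5  b=6
a=0:    L    W    L    W    L    W    L
a=1:    L    W    L    W    L    W    L
a=2:    W    L    W    L    W    L    W
a=3:    W    L    W    L    W    L    W
a=4:    W    W    W    W    W    W    W
Cells with no legal move (terminal, hence L): (0,0), (1,0).
The remaining L cells, each justified by listing all of its moves:
(0,2): →(0,1)(W) only, which is W, so L
(0,4): →(0,3)(W), (0,1)(W) — all W, so L
(0,6): →(0,5)(W), (0,3)(W), (0,1)(W) — all W, so L
(1,2): →(1,1)(W) only, which is W, so L
(1,4): →(1,3)(W), (1,1)(W) — all W, so L
(1,6): →(1,5)(W), (1,3)(W), (1,1)(W) — all W, so L
(2,1): →(0,1)(W), (2,0)(W) — all W, so L
(2,3): →(0,3)(W), (2,2)(W), (2,0)(W) — all W, so L
(2,5): →(0,5)(W), (2,4)(W), (2,2)(W), (2,0)(W) — all W, so L
(3,1): →(1,1)(W), (0,1)(W), (3,0)(W) — all W, so L
(3,3): →(1,3)(W), (0,3)(W), (3,2)(W), (3,0)(W) — all W, so L
(3,5): →(1,5)(W), (0,5)(W), (3,4)(W), (3,2)(W), (3,0)(W) — all W, so L
Every other cell has at least one move into one of the L cells above, so it is W.
(3,5): one of the L cells justified above, so L
(4,6): the move to (1,6) reaches an L cell, so W

(3,5): L, (4,6): W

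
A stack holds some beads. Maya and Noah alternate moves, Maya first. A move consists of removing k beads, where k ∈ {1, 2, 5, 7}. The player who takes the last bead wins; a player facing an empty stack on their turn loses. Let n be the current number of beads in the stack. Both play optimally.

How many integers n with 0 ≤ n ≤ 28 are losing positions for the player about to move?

10

Label each position W (a win for the player to move) or L (a loss). A position with no legal move is L; any other position is W exactly when some move reaches an L, and L when every move reaches a W.
n=0: no move → L
n=1: W (go to 0, an L position)
n=2: W (go to 0, an L position)
n=3: L (options 2(W), 1(W) are all W)
n=4: W (go to 3, an L position)
n=5: W (go to 3, an L position)
n=6: L (options 5(W), 4(W), 1(W) are all W)
n=7: W (go to 6, an L position)
n=8: W (go to 6, an L position)
n=9: L (options 8(W), 7(W), 4(W), 2(W) are all W)
n=10: W (go to 9, an L position)
n=11: W (go to 9, an L position)
n=12: L (options 11(W), 10(W), 7(W), 5(W) are all W)
n=13: W (go to 12, an L position)
n=14: W (go to 12, an L position)
n=15: L (options 14(W), 13(W), 10(W), 8(W) are all W)
n=16: W (go to 15, an L position)
n=17: W (go to 15, an L position)
n=18: L (options 17(W), 16(W), 13(W), 11(W) are all W)
n=19: W (go to 18, an L position)
n=20: W (go to 18, an L position)
n=21: L (options 20(W), 19(W), 16(W), 14(W) are all W)
n=22: W (go to 21, an L position)
n=23: W (go to 21, an L position)
n=24: L (options 23(W), 22(W), 19(W), 17(W) are all W)
n=25: W (go to 24, an L position)
n=26: W (go to 24, an L position)
n=27: L (options 26(W), 25(W), 22(W), 20(W) are all W)
n=28: W (go to 27, an L position)
L entries with 0 ≤ n ≤ 28: n = 0, 3, 6, 9, 12, 15, 18, 21, 24, 27; that makes 10.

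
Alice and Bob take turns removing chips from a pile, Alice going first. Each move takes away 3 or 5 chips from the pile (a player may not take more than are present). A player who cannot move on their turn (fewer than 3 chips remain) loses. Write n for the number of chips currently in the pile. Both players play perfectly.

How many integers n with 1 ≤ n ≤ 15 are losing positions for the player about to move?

Positions with no move are L. A position that does have a move is losing for the player to move precisely when every available move leads to a winning position for the opponent. Fill in the labels:
n=0: no move → L
n=1: no move → L
n=2: no move → L
n=3: →0(L), so W
n=4: →1(L), so W
n=5: →2(L), so W
n=6: →1(L), so W
n=7: →2(L), so W
n=8: →5(W), 3(W) — all W, so L
n=9: →6(W), 4(W) — all W, so L
n=10: →7(W), 5(W) — all W, so L
n=11: →8(L), so W
n=12: →9(L), so W
n=13: →10(L), so W
n=14: →9(L), so W
n=15: →10(L), so W
L entries with 1 ≤ n ≤ 15 (n=0 is outside the asked range and is not counted): n = 1, 2, 8, 9, 10; that makes 5.

5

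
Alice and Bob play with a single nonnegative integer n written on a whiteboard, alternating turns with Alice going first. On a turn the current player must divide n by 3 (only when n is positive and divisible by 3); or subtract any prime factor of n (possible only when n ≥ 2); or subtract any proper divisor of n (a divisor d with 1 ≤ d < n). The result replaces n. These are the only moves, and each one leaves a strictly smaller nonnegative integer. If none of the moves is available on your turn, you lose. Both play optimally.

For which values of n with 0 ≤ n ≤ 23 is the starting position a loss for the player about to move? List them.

Work bottom-up. With no move the player to move loses. Otherwise the position is W if at least one move leads to an L position for the opponent, and L if every move leads to a W.
n=0: no move → L
n=1: no move → L
n=2: can move to 0, which is L ⇒ W
n=3: can move to 0, which is L ⇒ W
n=4: moves to 2(W), 3(W); every one is W ⇒ L
n=5: can move to 0, which is L ⇒ W
n=6: can move to 4, which is L ⇒ W
n=7: can move to 0, which is L ⇒ W
n=8: can move to 4, which is L ⇒ W
n=9: moves to 3(W), 6(W), 8(W); every one is W ⇒ L
n=10: can move to 9, which is L ⇒ W
n=11: can move to 0, which is L ⇒ W
n=12: can move to 4, which is L ⇒ W
n=13: can move to 0, which is L ⇒ W
n=14: moves to 7(W), 12(W), 13(W); every one is W ⇒ L
n=15: can move to 14, which is L ⇒ W
n=16: can move to 14, which is L ⇒ W
n=17: can move to 0, which is L ⇒ W
n=18: can move to 9, which is L ⇒ W
n=19: can move to 0, which is L ⇒ W
n=20: moves to 10(W), 15(W), 16(W), 18(W), 19(W); every one is W ⇒ L
n=21: can move to 14, which is L ⇒ W
n=22: can move to 20, which is L ⇒ W
n=23: can move to 0, which is L ⇒ W
The losing starting values of n are exactly the entries labelled L in this table (6 of them).

0, 1, 4, 9, 14, 20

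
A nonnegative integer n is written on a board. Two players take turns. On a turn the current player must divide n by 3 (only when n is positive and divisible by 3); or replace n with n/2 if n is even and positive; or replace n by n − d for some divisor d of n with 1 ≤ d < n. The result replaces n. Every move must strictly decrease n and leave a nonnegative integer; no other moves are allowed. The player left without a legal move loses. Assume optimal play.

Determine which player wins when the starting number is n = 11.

The second player wins.

Compute win/loss labels from the base case upward. A position with no move is L. Any other position is W if it can reach an L in one move, else L.
n=0: no move → L
n=1: no move → L
n=2: reaches L-position 1 → W
n=3: reaches L-position 1 → W
n=4: only reaches 2(W), 3(W), all W → L
n=5: reaches L-position 4 → W
n=6: reaches L-position 4 → W
n=7: only reaches 6(W), which is W → L
n=8: reaches L-position 4 → W
n=9: only reaches 3(W), 6(W), 8(W), all W → L
n=10: reaches L-position 9 → W
n=11: only reaches 10(W), which is W → L
Every move from 11 reaches a W position, so the mover loses.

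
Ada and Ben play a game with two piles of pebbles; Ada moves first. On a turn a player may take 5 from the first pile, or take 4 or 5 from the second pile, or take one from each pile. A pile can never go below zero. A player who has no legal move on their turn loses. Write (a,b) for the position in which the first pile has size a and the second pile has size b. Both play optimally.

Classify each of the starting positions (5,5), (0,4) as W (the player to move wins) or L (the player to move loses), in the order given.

(5,5): L, (0,4): W

Build the W/L table. Terminal = L. A non-terminal position is W if it has a move to some L; otherwise it is L.
No move ever increases a pile, so every position that can arise here has a ≤ 5 and b ≤ 5; it is enough to label the cells with 0 ≤ a ≤ 5 and 0 ≤ b ≤ 5.
Every move lowers a or b (never raises either), so fill the grid row by row in increasing a, and left to right within a row: each cell's successors are then already labelled.
      b=0  b=1  b=2  b=3  b=4  b=5
a=0:    L    L    L    L    W    W
a=1:    L    W    W    W    W    W
a=2:    L    W    L    L    W    W
a=3:    L    W    L    W    W    W
a=4:    L    W    L    W    W    W
a=5:    W    W    W    W    L    L
Cells with no legal move (terminal, hence L): (0,0), (0,1), (0,2), (0,3), (1,0), (2,0), (3,0), (4,0).
The remaining L cells, each justified by listing all of its moves:
(2,2): L (sole option (1,1)(W) is W)
(2,3): L (sole option (1,2)(W) is W)
(3,2): L (sole option (2,1)(W) is W)
(4,2): L (sole option (3,1)(W) is W)
(5,4): L (options (0,4)(W), (5,0)(W), (4,3)(W) are all W)
(5,5): L (options (0,5)(W), (5,1)(W), (5,0)(W), (4,4)(W) are all W)
Every other cell has at least one move into one of the L cells above, so it is W.
(5,5): one of the L cells justified above, so L
(0,4): the move to (0,0) reaches an L cell, so W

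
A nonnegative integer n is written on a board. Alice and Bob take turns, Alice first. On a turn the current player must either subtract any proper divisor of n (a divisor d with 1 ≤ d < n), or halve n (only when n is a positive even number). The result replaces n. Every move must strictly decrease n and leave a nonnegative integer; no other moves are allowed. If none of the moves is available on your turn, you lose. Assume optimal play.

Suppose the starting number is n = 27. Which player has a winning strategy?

Bob wins.

Positions with no move are L. A position that does have a move is losing for the player to move precisely when every available move leads to a winning position for the opponent. Fill in the labels:
n=0: no move → L
n=1: no move → L
n=2: →1(L), so W
n=3: →2(W) only, which is W, so L
n=4: →3(L), so W
n=5: →4(W) only, which is W, so L
n=6: →3(L), so W
n=7: →6(W) only, which is W, so L
n=8: →7(L), so W
n=9: →6(W), 8(W) — all W, so L
n=10: →5(L), so W
n=11: →10(W) only, which is W, so L
n=12: →9(L), so W
n=13: →12(W) only, which is W, so L
n=14: →7(L), so W
n=15: →10(W), 12(W), 14(W) — all W, so L
n=16: →15(L), so W
n=17: →16(W) only, which is W, so L
n=18: →9(L), so W
n=19: →18(W) only, which is W, so L
n=20: →15(L), so W
n=21: →14(W), 18(W), 20(W) — all W, so L
n=22: →11(L), so W
n=23: →22(W) only, which is W, so L
n=24: →21(L), so W
n=25: →20(W), 24(W) — all W, so L
n=26: →13(L), so W
n=27: →18(W), 24(W), 26(W) — all W, so L
Every move from 27 reaches a W position, so the mover loses.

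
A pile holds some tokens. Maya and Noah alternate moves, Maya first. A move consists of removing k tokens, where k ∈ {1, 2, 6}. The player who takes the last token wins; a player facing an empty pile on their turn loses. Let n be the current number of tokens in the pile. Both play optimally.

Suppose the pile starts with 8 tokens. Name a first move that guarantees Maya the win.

Label each position W (a win for the player to move) or L (a loss). A position with no legal move is L; any other position is W exactly when some move reaches an L, and L when every move reaches a W.
n=0: no move → L
n=1: →0(L), so W
n=2: →0(L), so W
n=3: →2(W), 1(W) — all W, so L
n=4: →3(L), so W
n=5: →3(L), so W
n=6: →0(L), so W
n=7: →6(W), 5(W), 1(W) — all W, so L
n=8: →7(L), so W
From 8, the L positions reachable in one move are: 7.

Remove 1, leaving 7.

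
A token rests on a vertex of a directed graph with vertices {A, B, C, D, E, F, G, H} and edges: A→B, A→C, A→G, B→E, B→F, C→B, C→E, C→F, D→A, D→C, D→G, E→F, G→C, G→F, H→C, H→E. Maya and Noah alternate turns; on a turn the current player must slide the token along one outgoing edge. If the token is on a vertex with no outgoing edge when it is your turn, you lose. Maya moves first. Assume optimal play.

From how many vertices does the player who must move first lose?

Positions with no move are L. A position that does have a move is losing for the player to move precisely when every available move leads to a winning position for the opponent. Fill in the labels:
Every edge goes from a vertex to one that appears earlier in the order F, E, B, C, H, G, A, D, so processing vertices in that order labels each vertex after all of its successors.
F: no outgoing edge → L
E: →F(L), so W
B: →F(L), so W
C: →F(L), so W
H: →C(W), E(W) — all W, so L
G: →F(L), so W
A: →G(W), C(W), B(W) — all W, so L
D: →A(L), so W
The L vertices are A, F, H; that is 3 in all.

3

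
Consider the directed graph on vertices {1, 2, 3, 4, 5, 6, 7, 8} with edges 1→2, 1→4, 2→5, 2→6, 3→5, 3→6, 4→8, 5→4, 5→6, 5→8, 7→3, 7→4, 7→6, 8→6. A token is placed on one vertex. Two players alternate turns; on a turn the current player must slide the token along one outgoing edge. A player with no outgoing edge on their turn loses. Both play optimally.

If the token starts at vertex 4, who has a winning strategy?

The second player wins.

Use the standard recursion: the mover loses at a terminal position; elsewhere, the mover wins exactly when some move hands the opponent an L position.
Every edge goes from a vertex to one that appears earlier in the order 6, 8, 4, 5, 3, 2, 7, 1, so processing vertices in that order labels each vertex after all of its successors.
6: no outgoing edge → L
8: reaches L-position 6 → W
4: only reaches 8(W), which is W → L
5: reaches L-position 4 → W
3: reaches L-position 6 → W
2: reaches L-position 6 → W
7: reaches L-position 4 → W
1: reaches L-position 4 → W
Every move from 4 reaches a W position, so the mover loses.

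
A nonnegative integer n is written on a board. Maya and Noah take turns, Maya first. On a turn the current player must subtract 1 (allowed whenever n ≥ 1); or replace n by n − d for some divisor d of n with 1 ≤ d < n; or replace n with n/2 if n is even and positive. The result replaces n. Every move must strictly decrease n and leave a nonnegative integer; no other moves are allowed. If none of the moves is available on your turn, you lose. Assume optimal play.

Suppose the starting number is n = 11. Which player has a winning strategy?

Compute win/loss labels from the base case upward. A position with no move is L. Any other position is W if it can reach an L in one move, else L.
n=0: no move → L
n=1: W (go to 0, an L position)
n=2: L (sole option 1(W) is W)
n=3: W (go to 2, an L position)
n=4: W (go to 2, an L position)
n=5: L (sole option 4(W) is W)
n=6: W (go to 5, an L position)
n=7: L (sole option 6(W) is W)
n=8: W (go to 7, an L position)
n=9: L (options 6(W), 8(W) are all W)
n=10: W (go to 5, an L position)
n=11: L (sole option 10(W) is W)
The starting position 11 is L: whatever Maya does, the opponent receives a W position.

Noah wins.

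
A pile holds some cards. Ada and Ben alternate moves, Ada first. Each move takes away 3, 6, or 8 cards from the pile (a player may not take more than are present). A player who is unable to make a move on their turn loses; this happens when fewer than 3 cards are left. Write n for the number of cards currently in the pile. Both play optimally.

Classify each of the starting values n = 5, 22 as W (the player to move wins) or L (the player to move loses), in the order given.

Use the standard recursion: the mover loses at a terminal position; elsewhere, the mover wins exactly when some move hands the opponent an L position.
n=0: no move → L
n=1: no move → L
n=2: no move → L
n=3: can move to 0, which is L ⇒ W
n=4: can move to 1, which is L ⇒ W
n=5: can move to 2, which is L ⇒ W
n=6: can move to 0, which is L ⇒ W
n=7: can move to 1, which is L ⇒ W
n=8: can move to 2, which is L ⇒ W
n=9: can move to 1, which is L ⇒ W
n=10: can move to 2, which is L ⇒ W
n=11: moves to 8(W), 5(W), 3(W); every one is W ⇒ L
n=12: moves to 9(W), 6(W), 4(W); every one is W ⇒ L
n=13: moves to 10(W), 7(W), 5(W); every one is W ⇒ L
n=14: can move to 11, which is L ⇒ W
n=15: can move to 12, which is L ⇒ W
n=16: can move to 13, which is L ⇒ W
n=17: can move to 11, which is L ⇒ W
n=18: can move to 12, which is L ⇒ W
n=19: can move to 13, which is L ⇒ W
n=20: can move to 12, which is L ⇒ W
n=21: can move to 13, which is L ⇒ W
n=22: moves to 19(W), 16(W), 14(W); every one is W ⇒ L

5: W, 22: L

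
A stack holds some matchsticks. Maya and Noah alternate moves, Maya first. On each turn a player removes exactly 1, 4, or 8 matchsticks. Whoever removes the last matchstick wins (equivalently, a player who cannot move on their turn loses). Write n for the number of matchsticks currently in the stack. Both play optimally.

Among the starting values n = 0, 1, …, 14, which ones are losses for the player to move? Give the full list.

Work bottom-up. With no move the player to move loses. Otherwise the position is W if at least one move leads to an L position for the opponent, and L if every move leads to a W.
n=0: no move → L
n=1: reaches L-position 0 → W
n=2: only reaches 1(W), which is W → L
n=3: reaches L-position 2 → W
n=4: reaches L-position 0 → W
n=5: only reaches 4(W), 1(W), all W → L
n=6: reaches L-position 5 → W
n=7: only reaches 6(W), 3(W), all W → L
n=8: reaches L-position 7 → W
n=9: reaches L-position 5 → W
n=10: reaches L-position 2 → W
n=11: reaches L-position 7 → W
n=12: only reaches 11(W), 8(W), 4(W), all W → L
n=13: reaches L-position 12 → W
n=14: only reaches 13(W), 10(W), 6(W), all W → L
Reading off the rows marked L gives the requested list; there are 6 such values of n.

0, 2, 5, 7, 12, 14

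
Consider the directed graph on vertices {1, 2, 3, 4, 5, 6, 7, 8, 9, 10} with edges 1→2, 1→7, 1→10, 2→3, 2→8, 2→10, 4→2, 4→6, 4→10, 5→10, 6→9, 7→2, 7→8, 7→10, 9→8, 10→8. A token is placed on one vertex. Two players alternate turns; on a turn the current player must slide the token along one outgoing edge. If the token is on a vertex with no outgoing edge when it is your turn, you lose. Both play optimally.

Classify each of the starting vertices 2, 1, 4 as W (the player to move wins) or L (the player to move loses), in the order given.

Positions with no move are L. A position that does have a move is losing for the player to move precisely when every available move leads to a winning position for the opponent. Fill in the labels:
Every edge goes from a vertex to one that appears earlier in the order 3, 8, 9, 10, 2, 7, 6, 1, 4, 5, so processing vertices in that order labels each vertex after all of its successors.
3: no outgoing edge → L
8: no outgoing edge → L
9: →8(L), so W
10: →8(L), so W
2: →8(L), so W
7: →8(L), so W
6: →9(W) only, which is W, so L
1: →7(W), 2(W), 10(W) — all W, so L
4: →6(L), so W
5: →10(W) only, which is W, so L

2: W, 1: L, 4: W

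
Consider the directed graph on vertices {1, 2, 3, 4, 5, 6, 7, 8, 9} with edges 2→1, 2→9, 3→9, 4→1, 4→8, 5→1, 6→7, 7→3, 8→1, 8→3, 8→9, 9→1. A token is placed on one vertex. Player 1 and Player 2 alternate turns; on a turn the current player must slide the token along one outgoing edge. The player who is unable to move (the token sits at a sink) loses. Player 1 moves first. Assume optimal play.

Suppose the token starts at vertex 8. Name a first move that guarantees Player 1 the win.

Move to 3.

Label each position W (a win for the player to move) or L (a loss). A position with no legal move is L; any other position is W exactly when some move reaches an L, and L when every move reaches a W.
Every edge goes from a vertex to one that appears earlier in the order 1, 9, 3, 8, 7, 5, 2, 4, 6, so processing vertices in that order labels each vertex after all of its successors.
1: no outgoing edge → L
9: reaches L-position 1 → W
3: only reaches 9(W), which is W → L
8: reaches L-position 3 → W
7: reaches L-position 3 → W
5: reaches L-position 1 → W
2: reaches L-position 1 → W
4: reaches L-position 1 → W
6: only reaches 7(W), which is W → L
From 8, the L positions reachable in one move are: 3, 1. Any move reaching one of these is winning.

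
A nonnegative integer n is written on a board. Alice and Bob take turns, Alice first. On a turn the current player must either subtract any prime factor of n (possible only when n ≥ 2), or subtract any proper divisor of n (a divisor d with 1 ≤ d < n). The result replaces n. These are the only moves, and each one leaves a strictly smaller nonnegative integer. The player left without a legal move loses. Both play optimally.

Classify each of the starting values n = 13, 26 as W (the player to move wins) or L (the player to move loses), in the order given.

Compute win/loss labels from the base case upward. A position with no move is L. Any other position is W if it can reach an L in one move, else L.
n=0: no move → L
n=1: no move → L
n=2: →0(L), so W
n=3: →0(L), so W
n=4: →2(W), 3(W) — all W, so L
n=5: →0(L), so W
n=6: →4(L), so W
n=7: →0(L), so W
n=8: →4(L), so W
n=9: →6(W), 8(W) — all W, so L
n=10: →9(L), so W
n=11: →0(L), so W
n=12: →9(L), so W
n=13: →0(L), so W
n=14: →7(W), 12(W), 13(W) — all W, so L
n=15: →14(L), so W
n=16: →14(L), so W
n=17: →0(L), so W
n=18: →9(L), so W
n=19: →0(L), so W
n=20: →10(W), 15(W), 16(W), 18(W), 19(W) — all W, so L
n=21: →14(L), so W
n=22: →20(L), so W
n=23: →0(L), so W
n=24: →20(L), so W
n=25: →20(L), so W
n=26: →13(W), 24(W), 25(W) — all W, so L

13: W, 26: L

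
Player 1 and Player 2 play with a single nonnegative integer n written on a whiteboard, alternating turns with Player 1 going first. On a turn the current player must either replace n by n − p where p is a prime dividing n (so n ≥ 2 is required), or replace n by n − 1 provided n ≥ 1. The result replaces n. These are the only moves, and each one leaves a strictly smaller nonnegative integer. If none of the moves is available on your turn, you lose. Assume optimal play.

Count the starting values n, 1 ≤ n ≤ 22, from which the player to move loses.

Positions with no move are L. A position that does have a move is losing for the player to move precisely when every available move leads to a winning position for the opponent. Fill in the labels:
n=0: no move → L
n=1: W (go to 0, an L position)
n=2: W (go to 0, an L position)
n=3: W (go to 0, an L position)
n=4: L (options 2(W), 3(W) are all W)
n=5: W (go to 0, an L position)
n=6: W (go to 4, an L position)
n=7: W (go to 0, an L position)
n=8: L (options 6(W), 7(W) are all W)
n=9: W (go to 8, an L position)
n=10: W (go to 8, an L position)
n=11: W (go to 0, an L position)
n=12: L (options 9(W), 10(W), 11(W) are all W)
n=13: W (go to 0, an L position)
n=14: W (go to 12, an L position)
n=15: W (go to 12, an L position)
n=16: L (options 14(W), 15(W) are all W)
n=17: W (go to 0, an L position)
n=18: W (go to 16, an L position)
n=19: W (go to 0, an L position)
n=20: L (options 15(W), 18(W), 19(W) are all W)
n=21: W (go to 20, an L position)
n=22: W (go to 20, an L position)
L entries with 1 ≤ n ≤ 22 (n=0 is outside the asked range and is not counted): n = 4, 8, 12, 16, 20; that makes 5.

5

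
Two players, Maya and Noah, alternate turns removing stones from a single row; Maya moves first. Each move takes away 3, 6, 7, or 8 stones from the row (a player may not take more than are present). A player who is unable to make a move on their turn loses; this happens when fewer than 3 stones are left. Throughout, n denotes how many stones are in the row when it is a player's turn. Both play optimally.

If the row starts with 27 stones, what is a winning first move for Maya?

Work bottom-up. With no move the player to move loses. Otherwise the position is W if at least one move leads to an L position for the opponent, and L if every move leads to a W.
n=0: no move → L
n=1: no move → L
n=2: no move → L
n=3: can move to 0, which is L ⇒ W
n=4: can move to 1, which is L ⇒ W
n=5: can move to 2, which is L ⇒ W
n=6: can move to 0, which is L ⇒ W
n=7: can move to 1, which is L ⇒ W
n=8: can move to 2, which is L ⇒ W
n=9: can move to 2, which is L ⇒ W
n=10: can move to 2, which is L ⇒ W
n=11: moves to 8(W), 5(W), 4(W), 3(W); every one is W ⇒ L
n=12: moves to 9(W), 6(W), 5(W), 4(W); every one is W ⇒ L
n=13: moves to 10(W), 7(W), 6(W), 5(W); every one is W ⇒ L
n=14: can move to 11, which is L ⇒ W
n=15: can move to 12, which is L ⇒ W
n=16: can move to 13, which is L ⇒ W
n=17: can move to 11, which is L ⇒ W
n=18: can move to 12, which is L ⇒ W
n=19: can move to 13, which is L ⇒ W
n=20: can move to 13, which is L ⇒ W
n=21: can move to 13, which is L ⇒ W
n=22: moves to 19(W), 16(W), 15(W), 14(W); every one is W ⇒ L
n=23: moves to 20(W), 17(W), 16(W), 15(W); every one is W ⇒ L
n=24: moves to 21(W), 18(W), 17(W), 16(W); every one is W ⇒ L
n=25: can move to 22, which is L ⇒ W
n=26: can move to 23, which is L ⇒ W
n=27: can move to 24, which is L ⇒ W
From 27, the L positions reachable in one move are: 24.

Remove 3, leaving 24.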